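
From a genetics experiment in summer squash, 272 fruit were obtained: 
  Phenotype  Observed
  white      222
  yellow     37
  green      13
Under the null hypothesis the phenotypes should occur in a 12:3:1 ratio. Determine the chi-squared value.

6.373

Expected counts for N = 272 under a 12:3:1 ratio (total parts = 16):
  white: 272 × 12/16 = 204
  yellow: 272 × 3/16 = 51
  green: 272 × 1/16 = 17
χ² = Σ (O − E)² / E
  white: (222 − 204)² / 204 = 1.5882
  yellow: (37 − 51)² / 51 = 3.8431
  green: (13 − 17)² / 17 = 0.9412
χ² = 1.5882 + 3.8431 + 0.9412 = 6.3725 ≈ 6.373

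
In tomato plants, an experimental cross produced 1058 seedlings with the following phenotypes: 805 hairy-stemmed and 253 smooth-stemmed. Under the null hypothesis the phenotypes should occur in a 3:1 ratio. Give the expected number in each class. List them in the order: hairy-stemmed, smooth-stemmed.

Under the 3:1 hypothesis (Σ ratio = 4, N = 1058):
  hairy-stemmed: 1058 × 3/4 = 793.5
  smooth-stemmed: 1058 × 1/4 = 264.5

793.5, 264.5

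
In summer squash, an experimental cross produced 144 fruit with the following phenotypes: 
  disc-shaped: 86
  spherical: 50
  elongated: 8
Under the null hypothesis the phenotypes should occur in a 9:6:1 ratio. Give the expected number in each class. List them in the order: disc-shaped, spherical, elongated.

81, 54, 9

Under the 9:6:1 hypothesis (Σ ratio = 16, N = 144):
  disc-shaped: 144 × 9/16 = 81
  spherical: 144 × 6/16 = 54
  elongated: 144 × 1/16 = 9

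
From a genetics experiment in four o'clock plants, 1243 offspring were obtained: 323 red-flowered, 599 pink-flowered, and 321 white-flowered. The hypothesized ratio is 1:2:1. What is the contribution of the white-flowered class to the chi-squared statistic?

0.338

Expected counts for N = 1243 under a 1:2:1 ratio (total parts = 4):
  red-flowered: 1243 × 1/4 = 310.75
  pink-flowered: 1243 × 2/4 = 621.5
  white-flowered: 1243 × 1/4 = 310.75
Contribution of white-flowered: (321 − 310.75)² / 310.75 = 0.3381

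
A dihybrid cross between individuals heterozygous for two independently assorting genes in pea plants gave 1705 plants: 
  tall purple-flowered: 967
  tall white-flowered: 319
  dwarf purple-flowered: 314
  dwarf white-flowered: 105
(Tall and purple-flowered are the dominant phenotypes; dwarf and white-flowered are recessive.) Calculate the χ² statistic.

A dihybrid F₂ with independent assortment and complete dominance at both loci gives a 9:3:3:1 phenotypic ratio.
The 9:3:3:1 ratio has 16 parts, so with N = 1705 the expected counts are:
  tall purple-flowered: 1705 × 9/16 = 959.0625
  tall white-flowered: 1705 × 3/16 = 319.6875
  dwarf purple-flowered: 1705 × 3/16 = 319.6875
  dwarf white-flowered: 1705 × 1/16 = 106.5625
χ² = Σ (O − E)² / E
  tall purple-flowered: (967 − 959.0625)² / 959.0625 = 0.0657
  tall white-flowered: (319 − 319.6875)² / 319.6875 = 0.0015
  dwarf purple-flowered: (314 − 319.6875)² / 319.6875 = 0.1012
  dwarf white-flowered: (105 − 106.5625)² / 106.5625 = 0.0229
χ² = 0.0657 + 0.0015 + 0.1012 + 0.0229 = 0.1913 ≈ 0.191

0.191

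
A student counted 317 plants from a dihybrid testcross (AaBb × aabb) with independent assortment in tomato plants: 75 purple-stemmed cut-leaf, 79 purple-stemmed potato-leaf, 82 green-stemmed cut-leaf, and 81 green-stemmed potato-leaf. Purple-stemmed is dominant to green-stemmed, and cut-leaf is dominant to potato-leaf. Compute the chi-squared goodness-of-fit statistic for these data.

A dihybrid testcross with independent assortment gives a 1:1:1:1 ratio.
Total ratio parts = 4. Expected numbers out of 317:
  purple-stemmed cut-leaf: 317 × 1/4 = 79.25
  purple-stemmed potato-leaf: 317 × 1/4 = 79.25
  green-stemmed cut-leaf: 317 × 1/4 = 79.25
  green-stemmed potato-leaf: 317 × 1/4 = 79.25
χ² = Σ (O − E)² / E
  purple-stemmed cut-leaf: (75 − 79.25)² / 79.25 = 0.2279
  purple-stemmed potato-leaf: (79 − 79.25)² / 79.25 = 0.0008
  green-stemmed cut-leaf: (82 − 79.25)² / 79.25 = 0.0954
  green-stemmed potato-leaf: (81 − 79.25)² / 79.25 = 0.0386
χ² = 0.2279 + 0.0008 + 0.0954 + 0.0386 = 0.3627 ≈ 0.363

0.363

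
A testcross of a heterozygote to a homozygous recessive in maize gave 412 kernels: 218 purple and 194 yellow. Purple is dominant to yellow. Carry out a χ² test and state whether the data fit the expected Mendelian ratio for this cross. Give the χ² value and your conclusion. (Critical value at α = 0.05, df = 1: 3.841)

A testcross of a heterozygote (Aa × aa) gives a 1:1 phenotypic ratio.
Under the 1:1 hypothesis (Σ ratio = 2, N = 412):
  purple: 412 × 1/2 = 206
  yellow: 412 × 1/2 = 206
χ² = Σ (O − E)² / E
  purple: (218 − 206)² / 206 = 0.6990
  yellow: (194 − 206)² / 206 = 0.6990
χ² = 0.6990 + 0.6990 = 1.398
Degrees of freedom = 2 − 1 = 1; critical value at α = 0.05 is 3.841.
Since 1.398 < 3.841, we fail to reject the null hypothesis — the data are consistent with the 1:1 ratio.

1.398; consistent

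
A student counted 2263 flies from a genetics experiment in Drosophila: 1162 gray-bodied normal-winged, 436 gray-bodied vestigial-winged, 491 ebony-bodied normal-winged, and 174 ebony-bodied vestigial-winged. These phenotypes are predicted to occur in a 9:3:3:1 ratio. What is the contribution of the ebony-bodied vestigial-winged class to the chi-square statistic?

Under the 9:3:3:1 hypothesis (Σ ratio = 16, N = 2263):
  gray-bodied normal-winged: 2263 × 9/16 = 1272.9375
  gray-bodied vestigial-winged: 2263 × 3/16 = 424.3125
  ebony-bodied normal-winged: 2263 × 3/16 = 424.3125
  ebony-bodied vestigial-winged: 2263 × 1/16 = 141.4375
Contribution of ebony-bodied vestigial-winged: (174 − 141.4375)² / 141.4375 = 7.4967

7.497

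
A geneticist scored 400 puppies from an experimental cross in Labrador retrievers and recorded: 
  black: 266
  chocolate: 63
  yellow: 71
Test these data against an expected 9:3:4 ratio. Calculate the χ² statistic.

17.801

Expected counts for N = 400 under a 9:3:4 ratio (total parts = 16):
  black: 400 × 9/16 = 225
  chocolate: 400 × 3/16 = 75
  yellow: 400 × 4/16 = 100
χ² = Σ (O − E)² / E
  black: (266 − 225)² / 225 = 7.4711
  chocolate: (63 − 75)² / 75 = 1.9200
  yellow: (71 − 100)² / 100 = 8.4100
χ² = 7.4711 + 1.9200 + 8.4100 = 17.8011 ≈ 17.801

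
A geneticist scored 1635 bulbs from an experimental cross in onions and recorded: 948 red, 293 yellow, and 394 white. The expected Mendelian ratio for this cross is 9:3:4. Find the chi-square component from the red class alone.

0.872

The 9:3:4 ratio has 16 parts, so with N = 1635 the expected counts are:
  red: 1635 × 9/16 = 919.6875
  yellow: 1635 × 3/16 = 306.5625
  white: 1635 × 4/16 = 408.75
Contribution of red: (948 − 919.6875)² / 919.6875 = 0.8716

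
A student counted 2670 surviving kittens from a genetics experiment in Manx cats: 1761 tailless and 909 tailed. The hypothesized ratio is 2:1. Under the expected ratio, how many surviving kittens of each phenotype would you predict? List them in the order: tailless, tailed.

1780, 890

Expected counts for N = 2670 under a 2:1 ratio (total parts = 3):
  tailless: 2670 × 2/3 = 1780
  tailed: 2670 × 1/3 = 890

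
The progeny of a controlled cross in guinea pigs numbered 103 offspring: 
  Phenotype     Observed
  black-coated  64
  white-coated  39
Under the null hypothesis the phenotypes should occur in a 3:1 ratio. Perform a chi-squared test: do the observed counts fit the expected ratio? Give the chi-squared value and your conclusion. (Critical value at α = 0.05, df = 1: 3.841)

Total ratio parts = 4. Expected numbers out of 103:
  black-coated: 103 × 3/4 = 77.25
  white-coated: 103 × 1/4 = 25.75
χ² = Σ (O − E)² / E
  black-coated: (64 − 77.25)² / 77.25 = 2.2727
  white-coated: (39 − 25.75)² / 25.75 = 6.8180
χ² = 2.2727 + 6.8180 = 9.0907 ≈ 9.091
Degrees of freedom = 2 − 1 = 1; critical value at α = 0.05 is 3.841.
Since 9.091 > 3.841, we reject the null hypothesis — the data do not fit the 3:1 ratio.

9.091; not consistent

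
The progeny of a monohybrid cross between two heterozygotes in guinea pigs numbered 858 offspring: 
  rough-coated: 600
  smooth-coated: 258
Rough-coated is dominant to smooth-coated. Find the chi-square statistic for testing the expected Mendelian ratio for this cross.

For a monohybrid cross between heterozygotes with complete dominance, the expected phenotypic ratio is 3:1.
Total ratio parts = 4. Expected numbers out of 858:
  rough-coated: 858 × 3/4 = 643.5
  smooth-coated: 858 × 1/4 = 214.5
χ² = Σ (O − E)² / E
  rough-coated: (600 − 643.5)² / 643.5 = 2.9406
  smooth-coated: (258 − 214.5)² / 214.5 = 8.8217
χ² = 2.9406 + 8.8217 = 11.7623 ≈ 11.762

11.762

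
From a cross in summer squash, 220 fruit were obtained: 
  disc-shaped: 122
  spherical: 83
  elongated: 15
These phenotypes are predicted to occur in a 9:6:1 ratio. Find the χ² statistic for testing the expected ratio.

Under the 9:6:1 hypothesis (Σ ratio = 16, N = 220):
  disc-shaped: 220 × 9/16 = 123.75
  spherical: 220 × 6/16 = 82.5
  elongated: 220 × 1/16 = 13.75
χ² = Σ (O − E)² / E
  disc-shaped: (122 − 123.75)² / 123.75 = 0.0247
  spherical: (83 − 82.5)² / 82.5 = 0.0030
  elongated: (15 − 13.75)² / 13.75 = 0.1136
χ² = 0.0247 + 0.0030 + 0.1136 = 0.1413 ≈ 0.141

0.141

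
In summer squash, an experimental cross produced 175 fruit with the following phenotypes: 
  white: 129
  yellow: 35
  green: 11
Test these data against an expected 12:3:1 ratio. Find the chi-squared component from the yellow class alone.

0.146

The 12:3:1 ratio has 16 parts, so with N = 175 the expected counts are:
  white: 175 × 12/16 = 131.25
  yellow: 175 × 3/16 = 32.8125
  green: 175 × 1/16 = 10.9375
Contribution of yellow: (35 − 32.8125)² / 32.8125 = 0.1458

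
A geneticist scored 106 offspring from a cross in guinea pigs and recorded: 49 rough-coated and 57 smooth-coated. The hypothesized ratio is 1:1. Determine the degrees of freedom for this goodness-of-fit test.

1

A goodness-of-fit test with 2 phenotype classes has df = 2 − 1 = 1.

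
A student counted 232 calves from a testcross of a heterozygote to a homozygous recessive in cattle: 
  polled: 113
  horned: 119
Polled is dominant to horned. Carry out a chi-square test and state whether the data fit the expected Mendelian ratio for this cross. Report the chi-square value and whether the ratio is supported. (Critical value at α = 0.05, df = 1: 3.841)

A testcross of a heterozygote (Aa × aa) gives a 1:1 phenotypic ratio.
Under the 1:1 hypothesis (Σ ratio = 2, N = 232):
  polled: 232 × 1/2 = 116
  horned: 232 × 1/2 = 116
χ² = Σ (O − E)² / E
  polled: (113 − 116)² / 116 = 0.0776
  horned: (119 − 116)² / 116 = 0.0776
χ² = 0.0776 + 0.0776 = 0.1552 ≈ 0.155
Degrees of freedom = 2 − 1 = 1; critical value at α = 0.05 is 3.841.
Since 0.155 < 3.841, we fail to reject the null hypothesis — the data are consistent with the 1:1 ratio.

0.155; consistent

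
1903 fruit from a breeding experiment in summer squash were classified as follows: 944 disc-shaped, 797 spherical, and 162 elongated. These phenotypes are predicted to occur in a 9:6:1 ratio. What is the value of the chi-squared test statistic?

Total ratio parts = 16. Expected numbers out of 1903:
  disc-shaped: 1903 × 9/16 = 1070.4375
  spherical: 1903 × 6/16 = 713.625
  elongated: 1903 × 1/16 = 118.9375
χ² = Σ (O − E)² / E
  disc-shaped: (944 − 1070.4375)² / 1070.4375 = 14.9345
  spherical: (797 − 713.625)² / 713.625 = 9.7410
  elongated: (162 − 118.9375)² / 118.9375 = 15.5912
χ² = 14.9345 + 9.7410 + 15.5912 = 40.2667 ≈ 40.267

40.267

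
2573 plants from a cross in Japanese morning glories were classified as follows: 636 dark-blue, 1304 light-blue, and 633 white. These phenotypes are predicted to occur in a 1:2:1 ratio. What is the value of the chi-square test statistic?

Expected counts for N = 2573 under a 1:2:1 ratio (total parts = 4):
  dark-blue: 2573 × 1/4 = 643.25
  light-blue: 2573 × 2/4 = 1286.5
  white: 2573 × 1/4 = 643.25
χ² = Σ (O − E)² / E
  dark-blue: (636 − 643.25)² / 643.25 = 0.0817
  light-blue: (1304 − 1286.5)² / 1286.5 = 0.2380
  white: (633 − 643.25)² / 643.25 = 0.1633
χ² = 0.0817 + 0.2380 + 0.1633 = 0.483

0.483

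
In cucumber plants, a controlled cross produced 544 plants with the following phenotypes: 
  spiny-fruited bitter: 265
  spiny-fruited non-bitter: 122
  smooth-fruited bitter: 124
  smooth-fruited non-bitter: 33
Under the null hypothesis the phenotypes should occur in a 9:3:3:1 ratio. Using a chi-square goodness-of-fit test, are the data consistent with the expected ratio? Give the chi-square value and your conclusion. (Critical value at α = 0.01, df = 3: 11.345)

The 9:3:3:1 ratio has 16 parts, so with N = 544 the expected counts are:
  spiny-fruited bitter: 544 × 9/16 = 306
  spiny-fruited non-bitter: 544 × 3/16 = 102
  smooth-fruited bitter: 544 × 3/16 = 102
  smooth-fruited non-bitter: 544 × 1/16 = 34
χ² = Σ (O − E)² / E
  spiny-fruited bitter: (265 − 306)² / 306 = 5.4935
  spiny-fruited non-bitter: (122 − 102)² / 102 = 3.9216
  smooth-fruited bitter: (124 − 102)² / 102 = 4.7451
  smooth-fruited non-bitter: (33 − 34)² / 34 = 0.0294
χ² = 5.4935 + 3.9216 + 4.7451 + 0.0294 = 14.1896 ≈ 14.190
Degrees of freedom = 4 − 1 = 3; critical value at α = 0.01 is 11.345.
Since 14.190 > 11.345, we reject the null hypothesis — the data do not fit the 9:3:3:1 ratio.

14.190; not consistent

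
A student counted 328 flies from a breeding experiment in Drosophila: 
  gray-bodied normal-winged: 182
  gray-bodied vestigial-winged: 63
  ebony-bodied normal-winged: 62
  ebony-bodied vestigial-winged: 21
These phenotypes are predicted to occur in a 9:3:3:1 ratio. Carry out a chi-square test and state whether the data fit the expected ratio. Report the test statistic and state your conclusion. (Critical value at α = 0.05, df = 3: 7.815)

The 9:3:3:1 ratio has 16 parts, so with N = 328 the expected counts are:
  gray-bodied normal-winged: 328 × 9/16 = 184.5
  gray-bodied vestigial-winged: 328 × 3/16 = 61.5
  ebony-bodied normal-winged: 328 × 3/16 = 61.5
  ebony-bodied vestigial-winged: 328 × 1/16 = 20.5
χ² = Σ (O − E)² / E
  gray-bodied normal-winged: (182 − 184.5)² / 184.5 = 0.0339
  gray-bodied vestigial-winged: (63 − 61.5)² / 61.5 = 0.0366
  ebony-bodied normal-winged: (62 − 61.5)² / 61.5 = 0.0041
  ebony-bodied vestigial-winged: (21 − 20.5)² / 20.5 = 0.0122
χ² = 0.0339 + 0.0366 + 0.0041 + 0.0122 = 0.0868 ≈ 0.087
Degrees of freedom = 4 − 1 = 3; critical value at α = 0.05 is 7.815.
Since 0.087 < 7.815, we fail to reject the null hypothesis — the data are consistent with the 9:3:3:1 ratio.

0.087; consistent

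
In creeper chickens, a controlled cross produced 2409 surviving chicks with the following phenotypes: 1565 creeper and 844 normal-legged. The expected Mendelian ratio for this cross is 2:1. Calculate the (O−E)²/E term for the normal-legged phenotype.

The 2:1 ratio has 3 parts, so with N = 2409 the expected counts are:
  creeper: 2409 × 2/3 = 1606
  normal-legged: 2409 × 1/3 = 803
Contribution of normal-legged: (844 − 803)² / 803 = 2.0934

2.093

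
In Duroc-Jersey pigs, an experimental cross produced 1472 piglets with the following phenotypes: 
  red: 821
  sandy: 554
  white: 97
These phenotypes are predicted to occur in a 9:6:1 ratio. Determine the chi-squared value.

Expected counts for N = 1472 under a 9:6:1 ratio (total parts = 16):
  red: 1472 × 9/16 = 828
  sandy: 1472 × 6/16 = 552
  white: 1472 × 1/16 = 92
χ² = Σ (O − E)² / E
  red: (821 − 828)² / 828 = 0.0592
  sandy: (554 − 552)² / 552 = 0.0072
  white: (97 − 92)² / 92 = 0.2717
χ² = 0.0592 + 0.0072 + 0.2717 = 0.3381 ≈ 0.338

0.338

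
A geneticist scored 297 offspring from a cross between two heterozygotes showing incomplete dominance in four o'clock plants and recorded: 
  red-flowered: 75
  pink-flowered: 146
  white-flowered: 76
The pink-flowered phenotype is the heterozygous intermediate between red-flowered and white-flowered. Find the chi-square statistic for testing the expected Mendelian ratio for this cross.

0.091

With incomplete dominance, a heterozygote × heterozygote cross gives a 1:2:1 phenotypic ratio.
Expected counts for N = 297 under a 1:2:1 ratio (total parts = 4):
  red-flowered: 297 × 1/4 = 74.25
  pink-flowered: 297 × 2/4 = 148.5
  white-flowered: 297 × 1/4 = 74.25
χ² = Σ (O − E)² / E
  red-flowered: (75 − 74.25)² / 74.25 = 0.0076
  pink-flowered: (146 − 148.5)² / 148.5 = 0.0421
  white-flowered: (76 − 74.25)² / 74.25 = 0.0412
χ² = 0.0076 + 0.0421 + 0.0412 = 0.0909 ≈ 0.091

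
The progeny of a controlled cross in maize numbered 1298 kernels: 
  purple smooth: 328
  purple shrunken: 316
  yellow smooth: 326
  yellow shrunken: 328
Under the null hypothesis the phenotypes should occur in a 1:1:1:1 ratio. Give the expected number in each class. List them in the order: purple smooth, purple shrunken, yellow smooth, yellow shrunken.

324.5, 324.5, 324.5, 324.5

Under the 1:1:1:1 hypothesis (Σ ratio = 4, N = 1298):
  purple smooth: 1298 × 1/4 = 324.5
  purple shrunken: 1298 × 1/4 = 324.5
  yellow smooth: 1298 × 1/4 = 324.5
  yellow shrunken: 1298 × 1/4 = 324.5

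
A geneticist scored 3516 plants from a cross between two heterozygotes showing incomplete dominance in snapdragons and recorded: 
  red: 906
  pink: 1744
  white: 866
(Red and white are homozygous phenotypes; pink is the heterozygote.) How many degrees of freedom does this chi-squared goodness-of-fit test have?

With incomplete dominance, a heterozygote × heterozygote cross gives a 1:2:1 phenotypic ratio.
A goodness-of-fit test with 3 phenotype classes has df = 3 − 1 = 2.

2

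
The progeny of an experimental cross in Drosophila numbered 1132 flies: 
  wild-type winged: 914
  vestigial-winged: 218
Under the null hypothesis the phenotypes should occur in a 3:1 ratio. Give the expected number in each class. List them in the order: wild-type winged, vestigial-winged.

849, 283

Expected counts for N = 1132 under a 3:1 ratio (total parts = 4):
  wild-type winged: 1132 × 3/4 = 849
  vestigial-winged: 1132 × 1/4 = 283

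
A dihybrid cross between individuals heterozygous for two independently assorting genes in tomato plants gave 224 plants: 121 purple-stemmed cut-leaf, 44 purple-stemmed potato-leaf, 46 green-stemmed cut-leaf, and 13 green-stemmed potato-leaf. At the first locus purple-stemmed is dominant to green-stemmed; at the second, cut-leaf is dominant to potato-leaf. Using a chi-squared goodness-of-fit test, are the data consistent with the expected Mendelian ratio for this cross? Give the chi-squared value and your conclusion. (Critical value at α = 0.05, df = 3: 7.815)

A dihybrid F₂ with independent assortment and complete dominance at both loci gives a 9:3:3:1 phenotypic ratio.
Total ratio parts = 16. Expected numbers out of 224:
  purple-stemmed cut-leaf: 224 × 9/16 = 126
  purple-stemmed potato-leaf: 224 × 3/16 = 42
  green-stemmed cut-leaf: 224 × 3/16 = 42
  green-stemmed potato-leaf: 224 × 1/16 = 14
χ² = Σ (O − E)² / E
  purple-stemmed cut-leaf: (121 − 126)² / 126 = 0.1984
  purple-stemmed potato-leaf: (44 − 42)² / 42 = 0.0952
  green-stemmed cut-leaf: (46 − 42)² / 42 = 0.3810
  green-stemmed potato-leaf: (13 − 14)² / 14 = 0.0714
χ² = 0.1984 + 0.0952 + 0.3810 + 0.0714 = 0.746
Degrees of freedom = 4 − 1 = 3; critical value at α = 0.05 is 7.815.
Since 0.746 < 7.815, we fail to reject the null hypothesis — the data are consistent with the 9:3:3:1 ratio.

0.746; consistent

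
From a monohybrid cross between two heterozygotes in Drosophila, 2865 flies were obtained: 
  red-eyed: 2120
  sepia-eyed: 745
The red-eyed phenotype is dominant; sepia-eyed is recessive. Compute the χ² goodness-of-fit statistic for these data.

1.539

For a monohybrid cross between heterozygotes with complete dominance, the expected phenotypic ratio is 3:1.
Under the 3:1 hypothesis (Σ ratio = 4, N = 2865):
  red-eyed: 2865 × 3/4 = 2148.75
  sepia-eyed: 2865 × 1/4 = 716.25
χ² = Σ (O − E)² / E
  red-eyed: (2120 − 2148.75)² / 2148.75 = 0.3847
  sepia-eyed: (745 − 716.25)² / 716.25 = 1.1540
χ² = 0.3847 + 1.1540 = 1.5387 ≈ 1.539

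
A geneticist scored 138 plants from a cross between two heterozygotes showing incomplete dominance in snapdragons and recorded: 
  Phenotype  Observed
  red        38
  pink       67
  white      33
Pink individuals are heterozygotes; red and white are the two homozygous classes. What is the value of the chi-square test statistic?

With incomplete dominance, a heterozygote × heterozygote cross gives a 1:2:1 phenotypic ratio.
Total ratio parts = 4. Expected numbers out of 138:
  red: 138 × 1/4 = 34.5
  pink: 138 × 2/4 = 69
  white: 138 × 1/4 = 34.5
χ² = Σ (O − E)² / E
  red: (38 − 34.5)² / 34.5 = 0.3551
  pink: (67 − 69)² / 69 = 0.0580
  white: (33 − 34.5)² / 34.5 = 0.0652
χ² = 0.3551 + 0.0580 + 0.0652 = 0.4783 ≈ 0.478

0.478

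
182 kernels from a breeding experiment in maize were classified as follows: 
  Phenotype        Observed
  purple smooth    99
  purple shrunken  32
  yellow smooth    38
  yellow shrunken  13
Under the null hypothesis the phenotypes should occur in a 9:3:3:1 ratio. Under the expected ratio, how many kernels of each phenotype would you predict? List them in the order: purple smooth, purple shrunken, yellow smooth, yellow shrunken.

Total ratio parts = 16. Expected numbers out of 182:
  purple smooth: 182 × 9/16 = 102.375
  purple shrunken: 182 × 3/16 = 34.125
  yellow smooth: 182 × 3/16 = 34.125
  yellow shrunken: 182 × 1/16 = 11.375

102.375, 34.125, 34.125, 11.375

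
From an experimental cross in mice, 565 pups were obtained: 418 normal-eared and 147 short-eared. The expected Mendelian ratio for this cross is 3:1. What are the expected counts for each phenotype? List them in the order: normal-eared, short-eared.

Under the 3:1 hypothesis (Σ ratio = 4, N = 565):
  normal-eared: 565 × 3/4 = 423.75
  short-eared: 565 × 1/4 = 141.25

423.75, 141.25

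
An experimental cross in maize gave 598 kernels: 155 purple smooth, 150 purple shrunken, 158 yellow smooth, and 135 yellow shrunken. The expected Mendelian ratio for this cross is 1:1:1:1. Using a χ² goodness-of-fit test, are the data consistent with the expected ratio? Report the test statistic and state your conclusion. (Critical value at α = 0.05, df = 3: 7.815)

Total ratio parts = 4. Expected numbers out of 598:
  purple smooth: 598 × 1/4 = 149.5
  purple shrunken: 598 × 1/4 = 149.5
  yellow smooth: 598 × 1/4 = 149.5
  yellow shrunken: 598 × 1/4 = 149.5
χ² = Σ (O − E)² / E
  purple smooth: (155 − 149.5)² / 149.5 = 0.2023
  purple shrunken: (150 − 149.5)² / 149.5 = 0.0017
  yellow smooth: (158 − 149.5)² / 149.5 = 0.4833
  yellow shrunken: (135 − 149.5)² / 149.5 = 1.4064
χ² = 0.2023 + 0.0017 + 0.4833 + 1.4064 = 2.0937 ≈ 2.094
Degrees of freedom = 4 − 1 = 3; critical value at α = 0.05 is 7.815.
Since 2.094 < 7.815, we fail to reject the null hypothesis — the data are consistent with the 1:1:1:1 ratio.

2.094; consistent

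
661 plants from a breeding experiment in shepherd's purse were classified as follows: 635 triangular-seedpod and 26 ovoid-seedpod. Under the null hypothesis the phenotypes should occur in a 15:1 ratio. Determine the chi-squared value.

Expected counts for N = 661 under a 15:1 ratio (total parts = 16):
  triangular-seedpod: 661 × 15/16 = 619.6875
  ovoid-seedpod: 661 × 1/16 = 41.3125
χ² = Σ (O − E)² / E
  triangular-seedpod: (635 − 619.6875)² / 619.6875 = 0.3784
  ovoid-seedpod: (26 − 41.3125)² / 41.3125 = 5.6756
χ² = 0.3784 + 5.6756 = 6.054

6.054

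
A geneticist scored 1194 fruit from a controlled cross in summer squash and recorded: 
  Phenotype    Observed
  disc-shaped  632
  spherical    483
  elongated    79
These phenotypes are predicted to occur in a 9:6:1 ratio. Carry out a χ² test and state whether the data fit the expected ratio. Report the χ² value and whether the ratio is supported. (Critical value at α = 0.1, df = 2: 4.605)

Under the 9:6:1 hypothesis (Σ ratio = 16, N = 1194):
  disc-shaped: 1194 × 9/16 = 671.625
  spherical: 1194 × 6/16 = 447.75
  elongated: 1194 × 1/16 = 74.625
χ² = Σ (O − E)² / E
  disc-shaped: (632 − 671.625)² / 671.625 = 2.3378
  spherical: (483 − 447.75)² / 447.75 = 2.7751
  elongated: (79 − 74.625)² / 74.625 = 0.2565
χ² = 2.3378 + 2.7751 + 0.2565 = 5.3694 ≈ 5.369
Degrees of freedom = 3 − 1 = 2; critical value at α = 0.1 is 4.605.
Since 5.369 > 4.605, we reject the null hypothesis — the data do not fit the 9:6:1 ratio.

5.369; not consistent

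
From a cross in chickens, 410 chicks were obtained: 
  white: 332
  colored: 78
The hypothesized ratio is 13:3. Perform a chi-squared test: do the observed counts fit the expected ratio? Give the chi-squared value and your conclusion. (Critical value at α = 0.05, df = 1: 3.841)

0.020; consistent

Total ratio parts = 16. Expected numbers out of 410:
  white: 410 × 13/16 = 333.125
  colored: 410 × 3/16 = 76.875
χ² = Σ (O − E)² / E
  white: (332 − 333.125)² / 333.125 = 0.0038
  colored: (78 − 76.875)² / 76.875 = 0.0165
χ² = 0.0038 + 0.0165 = 0.0203 ≈ 0.020
Degrees of freedom = 2 − 1 = 1; critical value at α = 0.05 is 3.841.
Since 0.020 < 3.841, we fail to reject the null hypothesis — the data are consistent with the 13:3 ratio.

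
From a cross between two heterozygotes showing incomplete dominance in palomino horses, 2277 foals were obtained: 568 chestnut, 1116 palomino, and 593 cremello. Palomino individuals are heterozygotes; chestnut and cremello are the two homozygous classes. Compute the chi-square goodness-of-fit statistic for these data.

With incomplete dominance, a heterozygote × heterozygote cross gives a 1:2:1 phenotypic ratio.
Total ratio parts = 4. Expected numbers out of 2277:
  chestnut: 2277 × 1/4 = 569.25
  palomino: 2277 × 2/4 = 1138.5
  cremello: 2277 × 1/4 = 569.25
χ² = Σ (O − E)² / E
  chestnut: (568 − 569.25)² / 569.25 = 0.0027
  palomino: (1116 − 1138.5)² / 1138.5 = 0.4447
  cremello: (593 − 569.25)² / 569.25 = 0.9909
χ² = 0.0027 + 0.4447 + 0.9909 = 1.4383 ≈ 1.438

1.438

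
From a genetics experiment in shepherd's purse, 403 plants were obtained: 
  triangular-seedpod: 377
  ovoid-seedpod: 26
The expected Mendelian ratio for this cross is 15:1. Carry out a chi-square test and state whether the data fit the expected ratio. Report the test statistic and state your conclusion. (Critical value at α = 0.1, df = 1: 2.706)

Expected counts for N = 403 under a 15:1 ratio (total parts = 16):
  triangular-seedpod: 403 × 15/16 = 377.8125
  ovoid-seedpod: 403 × 1/16 = 25.1875
χ² = Σ (O − E)² / E
  triangular-seedpod: (377 − 377.8125)² / 377.8125 = 0.0017
  ovoid-seedpod: (26 − 25.1875)² / 25.1875 = 0.0262
χ² = 0.0017 + 0.0262 = 0.0279 ≈ 0.028
Degrees of freedom = 2 − 1 = 1; critical value at α = 0.1 is 2.706.
Since 0.028 < 2.706, we fail to reject the null hypothesis — the data are consistent with the 15:1 ratio.

0.028; consistent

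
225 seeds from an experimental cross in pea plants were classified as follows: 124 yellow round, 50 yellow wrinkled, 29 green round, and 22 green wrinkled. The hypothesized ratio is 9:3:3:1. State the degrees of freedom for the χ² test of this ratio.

A goodness-of-fit test with 4 phenotype classes has df = 4 − 1 = 3.

3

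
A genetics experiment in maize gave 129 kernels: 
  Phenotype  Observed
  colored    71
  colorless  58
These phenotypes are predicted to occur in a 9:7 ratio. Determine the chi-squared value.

0.077

Under the 9:7 hypothesis (Σ ratio = 16, N = 129):
  colored: 129 × 9/16 = 72.5625
  colorless: 129 × 7/16 = 56.4375
χ² = Σ (O − E)² / E
  colored: (71 − 72.5625)² / 72.5625 = 0.0336
  colorless: (58 − 56.4375)² / 56.4375 = 0.0433
χ² = 0.0336 + 0.0433 = 0.0769 ≈ 0.077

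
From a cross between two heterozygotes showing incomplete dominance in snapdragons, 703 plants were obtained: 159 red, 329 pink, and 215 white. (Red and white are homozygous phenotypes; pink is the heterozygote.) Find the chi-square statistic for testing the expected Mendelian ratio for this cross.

With incomplete dominance, a heterozygote × heterozygote cross gives a 1:2:1 phenotypic ratio.
The 1:2:1 ratio has 4 parts, so with N = 703 the expected counts are:
  red: 703 × 1/4 = 175.75
  pink: 703 × 2/4 = 351.5
  white: 703 × 1/4 = 175.75
χ² = Σ (O − E)² / E
  red: (159 − 175.75)² / 175.75 = 1.5964
  pink: (329 − 351.5)² / 351.5 = 1.4403
  white: (215 − 175.75)² / 175.75 = 8.7656
χ² = 1.5964 + 1.4403 + 8.7656 = 11.8023 ≈ 11.802

11.802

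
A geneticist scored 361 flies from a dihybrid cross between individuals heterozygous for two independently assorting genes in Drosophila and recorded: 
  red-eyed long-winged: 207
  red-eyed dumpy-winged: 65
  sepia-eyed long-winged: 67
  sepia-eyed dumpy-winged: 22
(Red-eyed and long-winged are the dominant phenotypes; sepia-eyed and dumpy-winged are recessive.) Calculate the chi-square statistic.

0.204

A dihybrid F₂ with independent assortment and complete dominance at both loci gives a 9:3:3:1 phenotypic ratio.
Expected counts for N = 361 under a 9:3:3:1 ratio (total parts = 16):
  red-eyed long-winged: 361 × 9/16 = 203.0625
  red-eyed dumpy-winged: 361 × 3/16 = 67.6875
  sepia-eyed long-winged: 361 × 3/16 = 67.6875
  sepia-eyed dumpy-winged: 361 × 1/16 = 22.5625
χ² = Σ (O − E)² / E
  red-eyed long-winged: (207 − 203.0625)² / 203.0625 = 0.0764
  red-eyed dumpy-winged: (65 − 67.6875)² / 67.6875 = 0.1067
  sepia-eyed long-winged: (67 − 67.6875)² / 67.6875 = 0.0070
  sepia-eyed dumpy-winged: (22 − 22.5625)² / 22.5625 = 0.0140
χ² = 0.0764 + 0.1067 + 0.0070 + 0.0140 = 0.2041 ≈ 0.204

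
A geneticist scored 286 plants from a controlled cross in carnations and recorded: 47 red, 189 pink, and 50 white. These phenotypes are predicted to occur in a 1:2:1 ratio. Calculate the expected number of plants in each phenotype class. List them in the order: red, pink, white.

71.5, 143, 71.5

The 1:2:1 ratio has 4 parts, so with N = 286 the expected counts are:
  red: 286 × 1/4 = 71.5
  pink: 286 × 2/4 = 143
  white: 286 × 1/4 = 71.5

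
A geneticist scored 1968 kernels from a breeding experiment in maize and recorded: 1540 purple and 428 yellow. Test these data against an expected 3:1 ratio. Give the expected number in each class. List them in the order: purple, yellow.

Total ratio parts = 4. Expected numbers out of 1968:
  purple: 1968 × 3/4 = 1476
  yellow: 1968 × 1/4 = 492

1476, 492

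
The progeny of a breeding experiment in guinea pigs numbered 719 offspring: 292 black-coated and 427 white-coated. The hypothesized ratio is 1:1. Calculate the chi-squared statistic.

25.348

Total ratio parts = 2. Expected numbers out of 719:
  black-coated: 719 × 1/2 = 359.5
  white-coated: 719 × 1/2 = 359.5
χ² = Σ (O − E)² / E
  black-coated: (292 − 359.5)² / 359.5 = 12.6739
  white-coated: (427 − 359.5)² / 359.5 = 12.6739
χ² = 12.6739 + 12.6739 = 25.3478 ≈ 25.348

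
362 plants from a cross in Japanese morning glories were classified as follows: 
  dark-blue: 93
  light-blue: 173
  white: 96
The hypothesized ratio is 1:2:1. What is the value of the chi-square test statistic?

Total ratio parts = 4. Expected numbers out of 362:
  dark-blue: 362 × 1/4 = 90.5
  light-blue: 362 × 2/4 = 181
  white: 362 × 1/4 = 90.5
χ² = Σ (O − E)² / E
  dark-blue: (93 − 90.5)² / 90.5 = 0.0691
  light-blue: (173 − 181)² / 181 = 0.3536
  white: (96 − 90.5)² / 90.5 = 0.3343
χ² = 0.0691 + 0.3536 + 0.3343 = 0.757

0.757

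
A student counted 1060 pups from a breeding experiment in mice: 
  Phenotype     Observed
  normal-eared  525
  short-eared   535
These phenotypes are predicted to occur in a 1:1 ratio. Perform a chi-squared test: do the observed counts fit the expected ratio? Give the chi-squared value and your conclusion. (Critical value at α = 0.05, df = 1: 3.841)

Under the 1:1 hypothesis (Σ ratio = 2, N = 1060):
  normal-eared: 1060 × 1/2 = 530
  short-eared: 1060 × 1/2 = 530
χ² = Σ (O − E)² / E
  normal-eared: (525 − 530)² / 530 = 0.0472
  short-eared: (535 − 530)² / 530 = 0.0472
χ² = 0.0472 + 0.0472 = 0.0944 ≈ 0.094
Degrees of freedom = 2 − 1 = 1; critical value at α = 0.05 is 3.841.
Since 0.094 < 3.841, we fail to reject the null hypothesis — the data are consistent with the 1:1 ratio.

0.094; consistent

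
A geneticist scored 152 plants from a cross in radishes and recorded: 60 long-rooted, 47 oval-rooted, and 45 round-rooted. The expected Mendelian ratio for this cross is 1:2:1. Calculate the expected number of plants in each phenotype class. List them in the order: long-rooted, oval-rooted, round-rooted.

Total ratio parts = 4. Expected numbers out of 152:
  long-rooted: 152 × 1/4 = 38
  oval-rooted: 152 × 2/4 = 76
  round-rooted: 152 × 1/4 = 38

38, 76, 38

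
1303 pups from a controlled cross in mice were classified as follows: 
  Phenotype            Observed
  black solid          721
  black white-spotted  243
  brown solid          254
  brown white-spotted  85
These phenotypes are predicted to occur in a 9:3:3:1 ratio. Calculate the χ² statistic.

Total ratio parts = 16. Expected numbers out of 1303:
  black solid: 1303 × 9/16 = 732.9375
  black white-spotted: 1303 × 3/16 = 244.3125
  brown solid: 1303 × 3/16 = 244.3125
  brown white-spotted: 1303 × 1/16 = 81.4375
χ² = Σ (O − E)² / E
  black solid: (721 − 732.9375)² / 732.9375 = 0.1944
  black white-spotted: (243 − 244.3125)² / 244.3125 = 0.0071
  brown solid: (254 − 244.3125)² / 244.3125 = 0.3841
  brown white-spotted: (85 − 81.4375)² / 81.4375 = 0.1558
χ² = 0.1944 + 0.0071 + 0.3841 + 0.1558 = 0.7414 ≈ 0.741

0.741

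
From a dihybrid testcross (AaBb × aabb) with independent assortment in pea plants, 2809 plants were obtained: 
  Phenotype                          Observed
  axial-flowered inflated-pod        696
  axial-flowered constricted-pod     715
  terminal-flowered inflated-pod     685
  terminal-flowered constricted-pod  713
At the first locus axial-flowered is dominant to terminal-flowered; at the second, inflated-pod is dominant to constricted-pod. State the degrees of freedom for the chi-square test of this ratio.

3

A dihybrid testcross with independent assortment gives a 1:1:1:1 ratio.
A goodness-of-fit test with 4 phenotype classes has df = 4 − 1 = 3.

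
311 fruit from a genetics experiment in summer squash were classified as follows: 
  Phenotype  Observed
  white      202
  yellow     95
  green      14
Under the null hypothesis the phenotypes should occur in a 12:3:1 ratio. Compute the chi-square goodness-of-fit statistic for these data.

28.790

Expected counts for N = 311 under a 12:3:1 ratio (total parts = 16):
  white: 311 × 12/16 = 233.25
  yellow: 311 × 3/16 = 58.3125
  green: 311 × 1/16 = 19.4375
χ² = Σ (O − E)² / E
  white: (202 − 233.25)² / 233.25 = 4.1868
  yellow: (95 − 58.3125)² / 58.3125 = 23.0821
  green: (14 − 19.4375)² / 19.4375 = 1.5211
χ² = 4.1868 + 23.0821 + 1.5211 = 28.790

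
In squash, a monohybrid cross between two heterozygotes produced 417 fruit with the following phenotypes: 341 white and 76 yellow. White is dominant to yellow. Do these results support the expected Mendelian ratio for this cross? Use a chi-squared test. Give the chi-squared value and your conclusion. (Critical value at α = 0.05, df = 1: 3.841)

For a monohybrid cross between heterozygotes with complete dominance, the expected phenotypic ratio is 3:1.
Total ratio parts = 4. Expected numbers out of 417:
  white: 417 × 3/4 = 312.75
  yellow: 417 × 1/4 = 104.25
χ² = Σ (O − E)² / E
  white: (341 − 312.75)² / 312.75 = 2.5518
  yellow: (76 − 104.25)² / 104.25 = 7.6553
χ² = 2.5518 + 7.6553 = 10.2071 ≈ 10.207
Degrees of freedom = 2 − 1 = 1; critical value at α = 0.05 is 3.841.
Since 10.207 > 3.841, we reject the null hypothesis — the data do not fit the 3:1 ratio.

10.207; not consistent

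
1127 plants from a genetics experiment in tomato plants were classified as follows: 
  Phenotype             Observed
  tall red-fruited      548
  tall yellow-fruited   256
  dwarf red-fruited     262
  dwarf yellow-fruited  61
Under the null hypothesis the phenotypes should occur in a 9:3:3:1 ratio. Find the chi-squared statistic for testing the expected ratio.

Under the 9:3:3:1 hypothesis (Σ ratio = 16, N = 1127):
  tall red-fruited: 1127 × 9/16 = 633.9375
  tall yellow-fruited: 1127 × 3/16 = 211.3125
  dwarf red-fruited: 1127 × 3/16 = 211.3125
  dwarf yellow-fruited: 1127 × 1/16 = 70.4375
χ² = Σ (O − E)² / E
  tall red-fruited: (548 − 633.9375)² / 633.9375 = 11.6498
  tall yellow-fruited: (256 − 211.3125)² / 211.3125 = 9.4503
  dwarf red-fruited: (262 − 211.3125)² / 211.3125 = 12.1584
  dwarf yellow-fruited: (61 − 70.4375)² / 70.4375 = 1.2645
χ² = 11.6498 + 9.4503 + 12.1584 + 1.2645 = 34.523

34.523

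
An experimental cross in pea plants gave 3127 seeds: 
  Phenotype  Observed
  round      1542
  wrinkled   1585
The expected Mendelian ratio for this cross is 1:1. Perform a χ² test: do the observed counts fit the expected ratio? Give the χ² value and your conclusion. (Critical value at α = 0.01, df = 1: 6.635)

The 1:1 ratio has 2 parts, so with N = 3127 the expected counts are:
  round: 3127 × 1/2 = 1563.5
  wrinkled: 3127 × 1/2 = 1563.5
χ² = Σ (O − E)² / E
  round: (1542 − 1563.5)² / 1563.5 = 0.2957
  wrinkled: (1585 − 1563.5)² / 1563.5 = 0.2957
χ² = 0.2957 + 0.2957 = 0.5914 ≈ 0.591
Degrees of freedom = 2 − 1 = 1; critical value at α = 0.01 is 6.635.
Since 0.591 < 6.635, we fail to reject the null hypothesis — the data are consistent with the 1:1 ratio.

0.591; consistent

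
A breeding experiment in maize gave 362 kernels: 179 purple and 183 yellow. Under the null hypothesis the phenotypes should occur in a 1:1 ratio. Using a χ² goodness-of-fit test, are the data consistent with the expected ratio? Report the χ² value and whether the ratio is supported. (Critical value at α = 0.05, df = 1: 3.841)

0.044; consistent

The 1:1 ratio has 2 parts, so with N = 362 the expected counts are:
  purple: 362 × 1/2 = 181
  yellow: 362 × 1/2 = 181
χ² = Σ (O − E)² / E
  purple: (179 − 181)² / 181 = 0.0221
  yellow: (183 − 181)² / 181 = 0.0221
χ² = 0.0221 + 0.0221 = 0.0442 ≈ 0.044
Degrees of freedom = 2 − 1 = 1; critical value at α = 0.05 is 3.841.
Since 0.044 < 3.841, we fail to reject the null hypothesis — the data are consistent with the 1:1 ratio.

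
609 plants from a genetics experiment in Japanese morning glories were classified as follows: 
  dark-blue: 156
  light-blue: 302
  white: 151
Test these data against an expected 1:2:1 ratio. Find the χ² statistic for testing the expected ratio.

Expected counts for N = 609 under a 1:2:1 ratio (total parts = 4):
  dark-blue: 609 × 1/4 = 152.25
  light-blue: 609 × 2/4 = 304.5
  white: 609 × 1/4 = 152.25
χ² = Σ (O − E)² / E
  dark-blue: (156 − 152.25)² / 152.25 = 0.0924
  light-blue: (302 − 304.5)² / 304.5 = 0.0205
  white: (151 − 152.25)² / 152.25 = 0.0103
χ² = 0.0924 + 0.0205 + 0.0103 = 0.1232 ≈ 0.123

0.123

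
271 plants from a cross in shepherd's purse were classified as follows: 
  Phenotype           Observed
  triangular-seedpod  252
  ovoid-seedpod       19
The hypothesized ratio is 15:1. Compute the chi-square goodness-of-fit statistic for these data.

The 15:1 ratio has 16 parts, so with N = 271 the expected counts are:
  triangular-seedpod: 271 × 15/16 = 254.0625
  ovoid-seedpod: 271 × 1/16 = 16.9375
χ² = Σ (O − E)² / E
  triangular-seedpod: (252 − 254.0625)² / 254.0625 = 0.0167
  ovoid-seedpod: (19 − 16.9375)² / 16.9375 = 0.2512
χ² = 0.0167 + 0.2512 = 0.2679 ≈ 0.268

0.268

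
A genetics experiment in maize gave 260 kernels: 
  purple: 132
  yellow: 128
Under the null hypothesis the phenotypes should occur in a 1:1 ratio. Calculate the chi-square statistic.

The 1:1 ratio has 2 parts, so with N = 260 the expected counts are:
  purple: 260 × 1/2 = 130
  yellow: 260 × 1/2 = 130
χ² = Σ (O − E)² / E
  purple: (132 − 130)² / 130 = 0.0308
  yellow: (128 − 130)² / 130 = 0.0308
χ² = 0.0308 + 0.0308 = 0.0616 ≈ 0.062

0.062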